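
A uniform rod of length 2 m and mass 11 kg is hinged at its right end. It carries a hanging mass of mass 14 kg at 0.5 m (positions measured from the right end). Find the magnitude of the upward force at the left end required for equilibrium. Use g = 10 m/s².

F ≈ 90 N

Sum moments about the right end (the unknown pivot reaction has zero arm there).
Beam weight: 11 × 10 = 110 N down at 1 m → arm 1 m, τ = 110 × 1 = 110 N·m counterclockwise.
Hanging mass: 14 × 10 = 140 N down at 0.5 m → arm 0.5 m, τ = 140 × 0.5 = 70 N·m counterclockwise.
Net moment of the loads = 180 N·m counterclockwise.
The upward force F acts at the left end, arm 2 m, giving F × 2 clockwise.
Balancing moments: F × 2 = 180, giving F = 180 / 2 = 90 N.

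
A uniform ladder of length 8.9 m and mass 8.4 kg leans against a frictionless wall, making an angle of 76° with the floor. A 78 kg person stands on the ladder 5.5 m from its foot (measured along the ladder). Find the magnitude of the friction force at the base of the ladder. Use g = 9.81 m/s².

Take moments about the foot of the ladder.
Ladder weight 8.4×9.81 = 82.4 N acts at 4.45 m along the ladder; its horizontal arm is 4.45·cos76° = 1.077 m → τ = 88.74 N·m clockwise.
Person: 78×9.81 = 765.2 N at 5.5 m → arm 1.331 m → τ = 1018 N·m clockwise.
Wall normal N acts horizontally at the top; its moment arm is the height L sinθ = 8.9·sin76° = 8.636 m, counterclockwise.
For rotational equilibrium, N × 8.636 = 1107, so N = 128 N.
ΣFx = 0: friction at the foot balances the wall's push, so f = N_wall = 128 N.

f ≈ 128 N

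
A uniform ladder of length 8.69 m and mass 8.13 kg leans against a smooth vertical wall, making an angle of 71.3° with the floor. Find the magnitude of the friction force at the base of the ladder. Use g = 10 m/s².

f ≈ 13.8 N

Take moments about the foot of the ladder.
Ladder weight 8.13×10 = 81.3 N acts at 4.345 m along the ladder; its horizontal arm is 4.345·cos71.3° = 1.393 m → τ = 113.3 N·m clockwise.
Wall normal N acts horizontally at the top; its moment arm is the height L sinθ = 8.69·sin71.3° = 8.231 m, counterclockwise.
For rotational equilibrium, N × 8.231 = 113.3, so N = 13.8 N.
ΣFx = 0: friction at the foot balances the wall's push, so f = N_wall = 13.8 N.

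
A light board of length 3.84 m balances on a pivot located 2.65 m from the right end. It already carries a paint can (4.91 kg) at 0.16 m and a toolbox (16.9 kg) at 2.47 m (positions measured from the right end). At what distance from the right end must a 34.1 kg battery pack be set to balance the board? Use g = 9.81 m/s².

x ≈ 3.1 m from the right end

Sum moments about the pivot (at 2.65 m from the right end) (the support reaction has zero arm there).
Paint can: 4.91 × 9.81 = 48.17 N down at 0.16 m → arm 2.49 m, τ = 48.17 × 2.49 = 119.9 N·m clockwise.
Toolbox: 16.9 × 9.81 = 165.8 N down at 2.47 m → arm 0.18 m, τ = 165.8 × 0.18 = 29.84 N·m clockwise.
Net moment of existing loads = 149.7 N·m clockwise.
The battery pack weighs 34.1 × 9.81 = 334.5 N and must supply an equal counterclockwise moment, so its lever arm about the pivot is 149.7 / 334.5 = 0.448 m.
That puts it at 2.65 + 0.448 = 3.1 m from the right end.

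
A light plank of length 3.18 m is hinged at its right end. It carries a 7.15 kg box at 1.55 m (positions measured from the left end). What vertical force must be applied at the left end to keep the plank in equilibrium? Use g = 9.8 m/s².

F ≈ 35.9 N

Taking torques about the right end:
Box: 7.15 × 9.8 = 70.07 N down at 1.55 m → arm 1.63 m, τ = 70.07 × 1.63 = 114.2 N·m counterclockwise.
Net moment of the loads = 114.2 N·m counterclockwise.
The upward force F acts at the left end, arm 3.18 m, giving F × 3.18 clockwise.
Setting net torque to zero: F × 3.18 = 114.2 → F = 114.2 / 3.18 = 35.9 N.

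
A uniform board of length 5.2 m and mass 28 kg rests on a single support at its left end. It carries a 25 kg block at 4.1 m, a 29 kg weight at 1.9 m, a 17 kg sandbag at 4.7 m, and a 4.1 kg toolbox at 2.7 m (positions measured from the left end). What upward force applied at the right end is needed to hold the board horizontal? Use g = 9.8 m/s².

F ≈ 606 N

Sum moments about the left end (the unknown pivot reaction has zero arm there).
Beam weight: 28 × 9.8 = 274.4 N down at 2.6 m → arm 2.6 m, τ = 274.4 × 2.6 = 713.4 N·m clockwise.
Block: 25 × 9.8 = 245 N down at 4.1 m → arm 4.1 m, τ = 245 × 4.1 = 1004 N·m clockwise.
Weight: 29 × 9.8 = 284.2 N down at 1.9 m → arm 1.9 m, τ = 284.2 × 1.9 = 540 N·m clockwise.
Sandbag: 17 × 9.8 = 166.6 N down at 4.7 m → arm 4.7 m, τ = 166.6 × 4.7 = 783 N·m clockwise.
Toolbox: 4.1 × 9.8 = 40.18 N down at 2.7 m → arm 2.7 m, τ = 40.18 × 2.7 = 108.5 N·m clockwise.
Net moment of the loads = 3149 N·m clockwise.
The upward force F acts at the right end, arm 5.2 m, giving F × 5.2 counterclockwise.
Setting net torque to zero: F × 5.2 = 3149 → F = 3149 / 5.2 = 606 N.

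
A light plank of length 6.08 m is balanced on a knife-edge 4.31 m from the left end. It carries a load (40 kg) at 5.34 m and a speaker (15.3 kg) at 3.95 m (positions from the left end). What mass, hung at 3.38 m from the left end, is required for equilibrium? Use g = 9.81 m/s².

m ≈ 38.4 kg

About the knife-edge (at 4.31 m from the left end):
Load: 40 × 9.81 = 392.4 N down at 5.34 m → arm 1.03 m, τ = 392.4 × 1.03 = 404.2 N·m clockwise.
Speaker: 15.3 × 9.81 = 150.1 N down at 3.95 m → arm 0.36 m, τ = 150.1 × 0.36 = 54.04 N·m counterclockwise.
Net moment of known loads = 350.2 N·m clockwise.
An unknown mass m at 3.38 m has arm 0.93 m; its moment is m·g·0.93 counterclockwise.
Setting net torque to zero: m × 9.81 × 0.93 = 350.2 → m = 350.2 / (9.81 × 0.93) = 38.4 kg.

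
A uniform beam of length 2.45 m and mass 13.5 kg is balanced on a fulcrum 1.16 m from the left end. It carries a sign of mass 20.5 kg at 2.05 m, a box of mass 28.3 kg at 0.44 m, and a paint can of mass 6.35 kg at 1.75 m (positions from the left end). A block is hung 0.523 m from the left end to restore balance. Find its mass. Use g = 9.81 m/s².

m ≈ 3.91 kg

About the fulcrum (at 1.16 m from the left end):
Beam weight: 13.5 × 9.81 = 132.4 N down at 1.225 m → arm 0.065 m, τ = 132.4 × 0.065 = 8.606 N·m clockwise.
Sign: 20.5 × 9.81 = 201.1 N down at 2.05 m → arm 0.89 m, τ = 201.1 × 0.89 = 179 N·m clockwise.
Box: 28.3 × 9.81 = 277.6 N down at 0.44 m → arm 0.72 m, τ = 277.6 × 0.72 = 199.9 N·m counterclockwise.
Paint can: 6.35 × 9.81 = 62.29 N down at 1.75 m → arm 0.59 m, τ = 62.29 × 0.59 = 36.75 N·m clockwise.
Net moment of known loads = 24.46 N·m clockwise.
An unknown mass m at 0.523 m has arm 0.637 m; its moment is m·g·0.637 counterclockwise.
Balancing moments: m × 9.81 × 0.637 = 24.46, giving m = 24.46 / (9.81 × 0.637) = 3.91 kg.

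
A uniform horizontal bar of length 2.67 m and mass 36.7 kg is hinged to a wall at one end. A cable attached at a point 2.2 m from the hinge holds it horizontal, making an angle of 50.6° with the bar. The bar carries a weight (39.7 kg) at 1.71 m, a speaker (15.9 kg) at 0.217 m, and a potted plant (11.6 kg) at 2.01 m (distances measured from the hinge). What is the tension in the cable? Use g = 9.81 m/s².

T ≈ 829 N

Choose the hinge as the axis so the unknown hinge reaction has zero arm there.
Beam weight: 36.7 × 9.81 = 360 N down at 1.335 m → arm 1.335 m, τ = 360 × 1.335 = 480.6 N·m clockwise.
Weight: 39.7 × 9.81 = 389.5 N down at 1.71 m → arm 1.71 m, τ = 389.5 × 1.71 = 666 N·m clockwise.
Speaker: 15.9 × 9.81 = 156 N down at 0.217 m → arm 0.217 m, τ = 156 × 0.217 = 33.85 N·m clockwise.
Potted plant: 11.6 × 9.81 = 113.8 N down at 2.01 m → arm 2.01 m, τ = 113.8 × 2.01 = 228.7 N·m clockwise.
Total clockwise load moment = 1409 N·m.
The cable tension T acts at 2.2 m; only its component perpendicular to the bar, T sinθ, produces torque. sin 50.6° = 0.7727.
Setting net torque to zero: T × 2.2 × 0.7727 = 1409 → T = 1409 / 1.7 = 829 N.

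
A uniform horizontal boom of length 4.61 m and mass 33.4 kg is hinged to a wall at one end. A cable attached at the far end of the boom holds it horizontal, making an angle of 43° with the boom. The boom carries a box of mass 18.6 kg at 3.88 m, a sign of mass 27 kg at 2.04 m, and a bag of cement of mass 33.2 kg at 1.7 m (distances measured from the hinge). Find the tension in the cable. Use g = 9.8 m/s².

T ≈ 813 N

Choose the hinge as the axis so the unknown hinge reaction has zero arm there.
Beam weight: 33.4 × 9.8 = 327.3 N down at 2.305 m → arm 2.305 m, τ = 327.3 × 2.305 = 754.4 N·m clockwise.
Box: 18.6 × 9.8 = 182.3 N down at 3.88 m → arm 3.88 m, τ = 182.3 × 3.88 = 707.3 N·m clockwise.
Sign: 27 × 9.8 = 264.6 N down at 2.04 m → arm 2.04 m, τ = 264.6 × 2.04 = 539.8 N·m clockwise.
Bag of cement: 33.2 × 9.8 = 325.4 N down at 1.7 m → arm 1.7 m, τ = 325.4 × 1.7 = 553.2 N·m clockwise.
Total clockwise load moment = 2555 N·m.
The cable tension T acts at 4.61 m; only its component perpendicular to the boom, T sinθ, produces torque. sin 43° = 0.682.
Στ = 0 ⇒ T × 4.61 × 0.682 = 2555 ⇒ T = 2555 / 3.144 = 813 N.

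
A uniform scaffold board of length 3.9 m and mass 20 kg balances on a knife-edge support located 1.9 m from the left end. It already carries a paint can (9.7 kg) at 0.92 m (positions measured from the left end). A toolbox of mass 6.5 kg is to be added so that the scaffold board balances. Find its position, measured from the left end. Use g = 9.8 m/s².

x ≈ 3.21 m from the left end

Take moments about the knife-edge support (at 1.9 m from the left end).
Beam weight: 20 × 9.8 = 196 N down at 1.95 m → arm 0.05 m, τ = 196 × 0.05 = 9.8 N·m clockwise.
Paint can: 9.7 × 9.8 = 95.06 N down at 0.92 m → arm 0.98 m, τ = 95.06 × 0.98 = 93.16 N·m counterclockwise.
Net moment of existing loads = 83.36 N·m counterclockwise.
The toolbox weighs 6.5 × 9.8 = 63.7 N and must supply an equal clockwise moment, so its lever arm about the knife-edge support is 83.36 / 63.7 = 1.31 m.
That puts it at 1.9 + 1.31 = 3.21 m from the left end.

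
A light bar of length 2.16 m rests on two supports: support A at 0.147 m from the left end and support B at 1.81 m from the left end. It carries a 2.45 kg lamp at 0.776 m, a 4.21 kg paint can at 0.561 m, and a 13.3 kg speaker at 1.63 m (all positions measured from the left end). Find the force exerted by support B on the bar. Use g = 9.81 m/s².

R_B ≈ 136 N

Take moments about support A.
Lamp: 2.45 × 9.81 = 24.03 N down at 0.776 m → arm 0.629 m, τ = 24.03 × 0.629 = 15.11 N·m clockwise.
Paint can: 4.21 × 9.81 = 41.3 N down at 0.561 m → arm 0.414 m, τ = 41.3 × 0.414 = 17.1 N·m clockwise.
Speaker: 13.3 × 9.81 = 130.5 N down at 1.63 m → arm 1.483 m, τ = 130.5 × 1.483 = 193.5 N·m clockwise.
Net load moment about support A = 225.7 N·m clockwise.
Reaction R at support B is upward at 1.81 m, arm 1.663 m → moment R × 1.663 counterclockwise.
Στ = 0 ⇒ R × 1.663 = 225.7 ⇒ R = 136 N.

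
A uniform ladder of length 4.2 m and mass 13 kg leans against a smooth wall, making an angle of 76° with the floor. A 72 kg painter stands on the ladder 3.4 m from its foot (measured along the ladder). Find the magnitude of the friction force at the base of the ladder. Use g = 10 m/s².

f ≈ 162 N

Taking torques about the foot of the ladder:
Ladder weight 13×10 = 130 N acts at 2.1 m along the ladder; its horizontal arm is 2.1·cos76° = 0.508 m → τ = 66.04 N·m clockwise.
Painter: 72×10 = 720 N at 3.4 m → arm 0.8225 m → τ = 592.2 N·m clockwise.
Wall normal N acts horizontally at the top; its moment arm is the height L sinθ = 4.2·sin76° = 4.075 m, counterclockwise.
Στ = 0 ⇒ N × 4.075 = 658.2 ⇒ N = 162 N.
ΣFx = 0: friction at the foot balances the wall's push, so f = N_wall = 162 N.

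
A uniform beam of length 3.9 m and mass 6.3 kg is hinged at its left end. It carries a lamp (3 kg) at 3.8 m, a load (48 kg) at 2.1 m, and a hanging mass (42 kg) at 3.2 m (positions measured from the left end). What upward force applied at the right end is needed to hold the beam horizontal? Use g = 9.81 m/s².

Choose the left end as the axis so the unknown pivot reaction has zero arm there.
Beam weight: 6.3 × 9.81 = 61.8 N down at 1.95 m → arm 1.95 m, τ = 61.8 × 1.95 = 120.5 N·m clockwise.
Lamp: 3 × 9.81 = 29.43 N down at 3.8 m → arm 3.8 m, τ = 29.43 × 3.8 = 111.8 N·m clockwise.
Load: 48 × 9.81 = 470.9 N down at 2.1 m → arm 2.1 m, τ = 470.9 × 2.1 = 988.9 N·m clockwise.
Hanging mass: 42 × 9.81 = 412 N down at 3.2 m → arm 3.2 m, τ = 412 × 3.2 = 1318 N·m clockwise.
Net moment of the loads = 2539 N·m clockwise.
The upward force F acts at the right end, arm 3.9 m, giving F × 3.9 counterclockwise.
For rotational equilibrium, F × 3.9 = 2539, so F = 2539 / 3.9 = 651 N.

F ≈ 651 N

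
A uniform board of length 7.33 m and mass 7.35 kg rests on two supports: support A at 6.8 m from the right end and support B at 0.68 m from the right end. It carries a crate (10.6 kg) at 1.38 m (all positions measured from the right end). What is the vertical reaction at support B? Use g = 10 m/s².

Sum moments about support A (its reaction then has zero moment arm).
Beam weight: 7.35 × 10 = 73.5 N down at 3.665 m → arm 3.135 m, τ = 73.5 × 3.135 = 230.4 N·m clockwise.
Crate: 10.6 × 10 = 106 N down at 1.38 m → arm 5.42 m, τ = 106 × 5.42 = 574.5 N·m clockwise.
Net load moment about support A = 804.9 N·m clockwise.
Reaction R at support B is upward at 0.68 m, arm 6.12 m → moment R × 6.12 counterclockwise.
Balancing moments: R × 6.12 = 804.9, giving R = 132 N.

R_B ≈ 132 N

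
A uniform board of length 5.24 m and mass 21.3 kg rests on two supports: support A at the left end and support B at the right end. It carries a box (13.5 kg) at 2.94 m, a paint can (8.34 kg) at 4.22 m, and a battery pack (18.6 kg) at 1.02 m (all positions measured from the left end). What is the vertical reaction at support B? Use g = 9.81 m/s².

R_B ≈ 280 N

About support A:
Beam weight: 21.3 × 9.81 = 209 N down at 2.62 m → arm 2.62 m, τ = 209 × 2.62 = 547.6 N·m clockwise.
Box: 13.5 × 9.81 = 132.4 N down at 2.94 m → arm 2.94 m, τ = 132.4 × 2.94 = 389.3 N·m clockwise.
Paint can: 8.34 × 9.81 = 81.82 N down at 4.22 m → arm 4.22 m, τ = 81.82 × 4.22 = 345.3 N·m clockwise.
Battery pack: 18.6 × 9.81 = 182.5 N down at 1.02 m → arm 1.02 m, τ = 182.5 × 1.02 = 186.2 N·m clockwise.
Net load moment about support A = 1468 N·m clockwise.
Reaction R at support B is upward at 5.24 m, arm 5.24 m → moment R × 5.24 counterclockwise.
Στ = 0 ⇒ R × 5.24 = 1468 ⇒ R = 280 N.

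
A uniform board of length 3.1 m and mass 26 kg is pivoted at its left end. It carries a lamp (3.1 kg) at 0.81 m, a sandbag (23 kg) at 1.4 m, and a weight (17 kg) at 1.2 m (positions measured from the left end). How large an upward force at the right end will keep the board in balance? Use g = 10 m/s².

F ≈ 308 N

About the left end:
Beam weight: 26 × 10 = 260 N down at 1.55 m → arm 1.55 m, τ = 260 × 1.55 = 403 N·m clockwise.
Lamp: 3.1 × 10 = 31 N down at 0.81 m → arm 0.81 m, τ = 31 × 0.81 = 25.11 N·m clockwise.
Sandbag: 23 × 10 = 230 N down at 1.4 m → arm 1.4 m, τ = 230 × 1.4 = 322 N·m clockwise.
Weight: 17 × 10 = 170 N down at 1.2 m → arm 1.2 m, τ = 170 × 1.2 = 204 N·m clockwise.
Net moment of the loads = 954.1 N·m clockwise.
The upward force F acts at the right end, arm 3.1 m, giving F × 3.1 counterclockwise.
Setting net torque to zero: F × 3.1 = 954.1 → F = 954.1 / 3.1 = 308 N.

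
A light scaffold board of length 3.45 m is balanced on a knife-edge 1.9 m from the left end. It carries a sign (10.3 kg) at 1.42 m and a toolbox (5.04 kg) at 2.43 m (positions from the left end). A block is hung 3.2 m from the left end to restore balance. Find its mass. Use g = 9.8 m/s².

m ≈ 1.75 kg

Sum moments about the knife-edge (at 1.9 m from the left end) (the support reaction has zero arm there).
Sign: 10.3 × 9.8 = 100.9 N down at 1.42 m → arm 0.48 m, τ = 100.9 × 0.48 = 48.43 N·m counterclockwise.
Toolbox: 5.04 × 9.8 = 49.39 N down at 2.43 m → arm 0.53 m, τ = 49.39 × 0.53 = 26.18 N·m clockwise.
Net moment of known loads = 22.25 N·m counterclockwise.
An unknown mass m at 3.2 m has arm 1.3 m; its moment is m·g·1.3 clockwise.
For rotational equilibrium, m × 9.8 × 1.3 = 22.25, so m = 22.25 / (9.8 × 1.3) = 1.75 kg.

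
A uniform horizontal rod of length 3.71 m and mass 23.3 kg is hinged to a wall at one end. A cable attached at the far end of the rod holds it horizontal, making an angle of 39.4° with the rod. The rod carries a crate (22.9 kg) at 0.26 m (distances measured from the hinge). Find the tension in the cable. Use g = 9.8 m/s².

Taking torques about the hinge:
Beam weight: 23.3 × 9.8 = 228.3 N down at 1.855 m → arm 1.855 m, τ = 228.3 × 1.855 = 423.5 N·m clockwise.
Crate: 22.9 × 9.8 = 224.4 N down at 0.26 m → arm 0.26 m, τ = 224.4 × 0.26 = 58.34 N·m clockwise.
Total clockwise load moment = 481.8 N·m.
The cable tension T acts at 3.71 m; only its component perpendicular to the rod, T sinθ, produces torque. sin 39.4° = 0.6347.
Setting net torque to zero: T × 3.71 × 0.6347 = 481.8 → T = 481.8 / 2.355 = 205 N.

T ≈ 205 N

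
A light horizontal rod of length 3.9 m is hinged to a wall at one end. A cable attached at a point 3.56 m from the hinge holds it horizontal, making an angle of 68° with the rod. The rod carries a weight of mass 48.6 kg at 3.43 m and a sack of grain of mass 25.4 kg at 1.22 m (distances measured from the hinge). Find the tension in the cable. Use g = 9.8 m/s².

T ≈ 587 N

Sum moments about the hinge (the unknown hinge reaction has zero arm there).
Weight: 48.6 × 9.8 = 476.3 N down at 3.43 m → arm 3.43 m, τ = 476.3 × 3.43 = 1634 N·m clockwise.
Sack of grain: 25.4 × 9.8 = 248.9 N down at 1.22 m → arm 1.22 m, τ = 248.9 × 1.22 = 303.7 N·m clockwise.
Total clockwise load moment = 1938 N·m.
The cable tension T acts at 3.56 m; only its component perpendicular to the rod, T sinθ, produces torque. sin 68° = 0.9272.
For rotational equilibrium, T × 3.56 × 0.9272 = 1938, so T = 1938 / 3.301 = 587 N.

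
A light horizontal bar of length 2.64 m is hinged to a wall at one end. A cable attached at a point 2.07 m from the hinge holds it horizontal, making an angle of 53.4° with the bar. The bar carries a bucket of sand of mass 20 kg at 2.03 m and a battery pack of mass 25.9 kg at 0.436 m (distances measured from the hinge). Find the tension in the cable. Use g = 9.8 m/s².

T ≈ 306 N

Choose the hinge as the axis so the unknown hinge reaction has zero arm there.
Bucket of sand: 20 × 9.8 = 196 N down at 2.03 m → arm 2.03 m, τ = 196 × 2.03 = 397.9 N·m clockwise.
Battery pack: 25.9 × 9.8 = 253.8 N down at 0.436 m → arm 0.436 m, τ = 253.8 × 0.436 = 110.7 N·m clockwise.
Total clockwise load moment = 508.6 N·m.
The cable tension T acts at 2.07 m; only its component perpendicular to the bar, T sinθ, produces torque. sin 53.4° = 0.8028.
For rotational equilibrium, T × 2.07 × 0.8028 = 508.6, so T = 508.6 / 1.662 = 306 N.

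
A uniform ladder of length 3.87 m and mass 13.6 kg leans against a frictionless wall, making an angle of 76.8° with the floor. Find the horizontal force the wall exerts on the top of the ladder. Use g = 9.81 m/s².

N_wall ≈ 15.6 N

Sum moments about the foot of the ladder (the floor normal and friction both act there and drop out).
Ladder weight 13.6×9.81 = 133.4 N acts at 1.935 m along the ladder; its horizontal arm is 1.935·cos76.8° = 0.4419 m → τ = 58.95 N·m clockwise.
Wall normal N acts horizontally at the top; its moment arm is the height L sinθ = 3.87·sin76.8° = 3.768 m, counterclockwise.
Balancing moments: N × 3.768 = 58.95, giving N = 15.6 N.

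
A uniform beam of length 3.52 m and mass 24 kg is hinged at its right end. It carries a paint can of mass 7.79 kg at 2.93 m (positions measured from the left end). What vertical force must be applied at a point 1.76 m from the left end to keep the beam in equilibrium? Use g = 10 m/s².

F ≈ 266 N

Take moments about the right end.
Beam weight: 24 × 10 = 240 N down at 1.76 m → arm 1.76 m, τ = 240 × 1.76 = 422.4 N·m counterclockwise.
Paint can: 7.79 × 10 = 77.9 N down at 2.93 m → arm 0.59 m, τ = 77.9 × 0.59 = 45.96 N·m counterclockwise.
Net moment of the loads = 468.4 N·m counterclockwise.
The upward force F acts at a point 1.76 m from the left end, arm 1.76 m, giving F × 1.76 clockwise.
For rotational equilibrium, F × 1.76 = 468.4, so F = 468.4 / 1.76 = 266 N.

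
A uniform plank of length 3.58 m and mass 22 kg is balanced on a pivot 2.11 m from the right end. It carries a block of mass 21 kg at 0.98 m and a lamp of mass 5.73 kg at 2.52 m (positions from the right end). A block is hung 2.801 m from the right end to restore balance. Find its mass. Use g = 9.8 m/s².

Take moments about the pivot (at 2.11 m from the right end).
Beam weight: 22 × 9.8 = 215.6 N down at 1.79 m → arm 0.32 m, τ = 215.6 × 0.32 = 68.99 N·m clockwise.
Block: 21 × 9.8 = 205.8 N down at 0.98 m → arm 1.13 m, τ = 205.8 × 1.13 = 232.6 N·m clockwise.
Lamp: 5.73 × 9.8 = 56.15 N down at 2.52 m → arm 0.41 m, τ = 56.15 × 0.41 = 23.02 N·m counterclockwise.
Net moment of known loads = 278.6 N·m clockwise.
An unknown mass m at 2.801 m has arm 0.691 m; its moment is m·g·0.691 counterclockwise.
Στ = 0 ⇒ m × 9.8 × 0.691 = 278.6 ⇒ m = 278.6 / (9.8 × 0.691) = 41.1 kg.

m ≈ 41.1 kg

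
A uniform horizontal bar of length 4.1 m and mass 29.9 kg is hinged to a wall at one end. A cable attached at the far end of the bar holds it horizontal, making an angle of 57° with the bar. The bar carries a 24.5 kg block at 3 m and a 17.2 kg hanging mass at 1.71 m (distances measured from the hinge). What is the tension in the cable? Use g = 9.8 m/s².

T ≈ 468 N

Taking torques about the hinge:
Beam weight: 29.9 × 9.8 = 293 N down at 2.05 m → arm 2.05 m, τ = 293 × 2.05 = 600.6 N·m clockwise.
Block: 24.5 × 9.8 = 240.1 N down at 3 m → arm 3 m, τ = 240.1 × 3 = 720.3 N·m clockwise.
Hanging mass: 17.2 × 9.8 = 168.6 N down at 1.71 m → arm 1.71 m, τ = 168.6 × 1.71 = 288.3 N·m clockwise.
Total clockwise load moment = 1609 N·m.
The cable tension T acts at 4.1 m; only its component perpendicular to the bar, T sinθ, produces torque. sin 57° = 0.8387.
Στ = 0 ⇒ T × 4.1 × 0.8387 = 1609 ⇒ T = 1609 / 3.439 = 468 N.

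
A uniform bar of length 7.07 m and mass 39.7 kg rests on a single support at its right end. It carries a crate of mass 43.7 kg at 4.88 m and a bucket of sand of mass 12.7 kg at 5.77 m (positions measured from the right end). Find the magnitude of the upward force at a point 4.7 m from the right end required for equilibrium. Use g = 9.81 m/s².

About the right end:
Beam weight: 39.7 × 9.81 = 389.5 N down at 3.535 m → arm 3.535 m, τ = 389.5 × 3.535 = 1377 N·m counterclockwise.
Crate: 43.7 × 9.81 = 428.7 N down at 4.88 m → arm 4.88 m, τ = 428.7 × 4.88 = 2092 N·m counterclockwise.
Bucket of sand: 12.7 × 9.81 = 124.6 N down at 5.77 m → arm 5.77 m, τ = 124.6 × 5.77 = 718.9 N·m counterclockwise.
Net moment of the loads = 4188 N·m counterclockwise.
The upward force F acts at a point 4.7 m from the right end, arm 4.7 m, giving F × 4.7 clockwise.
Setting net torque to zero: F × 4.7 = 4188 → F = 4188 / 4.7 = 891 N.

F ≈ 891 N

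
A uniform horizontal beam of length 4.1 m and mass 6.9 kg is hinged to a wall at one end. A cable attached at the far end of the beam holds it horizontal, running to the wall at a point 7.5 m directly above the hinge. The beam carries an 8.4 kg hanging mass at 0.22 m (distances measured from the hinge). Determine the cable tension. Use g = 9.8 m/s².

T ≈ 43.6 N

About the hinge:
Beam weight: 6.9 × 9.8 = 67.62 N down at 2.05 m → arm 2.05 m, τ = 67.62 × 2.05 = 138.6 N·m clockwise.
Hanging mass: 8.4 × 9.8 = 82.32 N down at 0.22 m → arm 0.22 m, τ = 82.32 × 0.22 = 18.11 N·m clockwise.
Total clockwise load moment = 156.7 N·m.
The cable tension T acts at 4.1 m; only its component perpendicular to the beam, T sinθ, produces torque. sinθ = h/√(h²+d²) = 7.5/√(7.5²+4.1²) = 0.8774.
Στ = 0 ⇒ T × 4.1 × 0.8774 = 156.7 ⇒ T = 156.7 / 3.597 = 43.6 N.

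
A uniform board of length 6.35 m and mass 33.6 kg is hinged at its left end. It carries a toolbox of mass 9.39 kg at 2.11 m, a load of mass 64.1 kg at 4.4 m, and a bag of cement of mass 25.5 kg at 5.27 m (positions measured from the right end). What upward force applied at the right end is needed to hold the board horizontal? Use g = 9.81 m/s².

F ≈ 462 N

Take moments about the left end.
Beam weight: 33.6 × 9.81 = 329.6 N down at 3.175 m → arm 3.175 m, τ = 329.6 × 3.175 = 1046 N·m clockwise.
Toolbox: 9.39 × 9.81 = 92.12 N down at 2.11 m → arm 4.24 m, τ = 92.12 × 4.24 = 390.6 N·m clockwise.
Load: 64.1 × 9.81 = 628.8 N down at 4.4 m → arm 1.95 m, τ = 628.8 × 1.95 = 1226 N·m clockwise.
Bag of cement: 25.5 × 9.81 = 250.2 N down at 5.27 m → arm 1.08 m, τ = 250.2 × 1.08 = 270.2 N·m clockwise.
Net moment of the loads = 2933 N·m clockwise.
The upward force F acts at the right end, arm 6.35 m, giving F × 6.35 counterclockwise.
For rotational equilibrium, F × 6.35 = 2933, so F = 2933 / 6.35 = 462 N.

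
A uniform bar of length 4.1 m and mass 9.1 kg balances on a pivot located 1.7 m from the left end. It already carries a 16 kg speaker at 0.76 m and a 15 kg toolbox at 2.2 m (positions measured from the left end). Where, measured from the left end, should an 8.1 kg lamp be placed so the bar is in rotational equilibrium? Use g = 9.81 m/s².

x ≈ 2.24 m from the left end

Taking torques about the pivot (at 1.7 m from the left end):
Beam weight: 9.1 × 9.81 = 89.27 N down at 2.05 m → arm 0.35 m, τ = 89.27 × 0.35 = 31.24 N·m clockwise.
Speaker: 16 × 9.81 = 157 N down at 0.76 m → arm 0.94 m, τ = 157 × 0.94 = 147.6 N·m counterclockwise.
Toolbox: 15 × 9.81 = 147.2 N down at 2.2 m → arm 0.5 m, τ = 147.2 × 0.5 = 73.6 N·m clockwise.
Net moment of existing loads = 42.76 N·m counterclockwise.
The lamp weighs 8.1 × 9.81 = 79.46 N and must supply an equal clockwise moment, so its lever arm about the pivot is 42.76 / 79.46 = 0.538 m.
That puts it at 1.7 + 0.538 = 2.24 m from the left end.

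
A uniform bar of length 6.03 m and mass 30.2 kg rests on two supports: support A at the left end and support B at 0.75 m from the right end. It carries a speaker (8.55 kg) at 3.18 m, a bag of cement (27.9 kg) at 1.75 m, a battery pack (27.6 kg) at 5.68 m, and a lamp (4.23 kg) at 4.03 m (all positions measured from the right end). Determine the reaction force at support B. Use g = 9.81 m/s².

R_B ≈ 470 N

About support A:
Beam weight: 30.2 × 9.81 = 296.3 N down at 3.015 m → arm 3.015 m, τ = 296.3 × 3.015 = 893.3 N·m clockwise.
Speaker: 8.55 × 9.81 = 83.88 N down at 3.18 m → arm 2.85 m, τ = 83.88 × 2.85 = 239.1 N·m clockwise.
Bag of cement: 27.9 × 9.81 = 273.7 N down at 1.75 m → arm 4.28 m, τ = 273.7 × 4.28 = 1171 N·m clockwise.
Battery pack: 27.6 × 9.81 = 270.8 N down at 5.68 m → arm 0.35 m, τ = 270.8 × 0.35 = 94.78 N·m clockwise.
Lamp: 4.23 × 9.81 = 41.5 N down at 4.03 m → arm 2 m, τ = 41.5 × 2 = 83 N·m clockwise.
Net load moment about support A = 2481 N·m clockwise.
Reaction R at support B is upward at 0.75 m, arm 5.28 m → moment R × 5.28 counterclockwise.
For rotational equilibrium, R × 5.28 = 2481, so R = 470 N.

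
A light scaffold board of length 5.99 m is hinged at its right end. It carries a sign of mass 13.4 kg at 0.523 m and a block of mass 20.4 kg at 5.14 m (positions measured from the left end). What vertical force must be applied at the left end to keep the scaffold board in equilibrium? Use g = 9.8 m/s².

About the right end:
Sign: 13.4 × 9.8 = 131.3 N down at 0.523 m → arm 5.467 m, τ = 131.3 × 5.467 = 717.8 N·m counterclockwise.
Block: 20.4 × 9.8 = 199.9 N down at 5.14 m → arm 0.85 m, τ = 199.9 × 0.85 = 169.9 N·m counterclockwise.
Net moment of the loads = 887.7 N·m counterclockwise.
The upward force F acts at the left end, arm 5.99 m, giving F × 5.99 clockwise.
Setting net torque to zero: F × 5.99 = 887.7 → F = 887.7 / 5.99 = 148 N.

F ≈ 148 N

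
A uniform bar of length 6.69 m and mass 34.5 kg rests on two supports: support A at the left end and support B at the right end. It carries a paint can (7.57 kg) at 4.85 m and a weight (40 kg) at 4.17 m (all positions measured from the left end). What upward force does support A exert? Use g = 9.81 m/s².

About support B:
Beam weight: 34.5 × 9.81 = 338.4 N down at 3.345 m → arm 3.345 m, τ = 338.4 × 3.345 = 1132 N·m counterclockwise.
Paint can: 7.57 × 9.81 = 74.26 N down at 4.85 m → arm 1.84 m, τ = 74.26 × 1.84 = 136.6 N·m counterclockwise.
Weight: 40 × 9.81 = 392.4 N down at 4.17 m → arm 2.52 m, τ = 392.4 × 2.52 = 988.8 N·m counterclockwise.
Net load moment about support B = 2257 N·m counterclockwise.
Reaction R at support A is upward at 0 m, arm 6.69 m → moment R × 6.69 clockwise.
For rotational equilibrium, R × 6.69 = 2257, so R = 337 N.

R_A ≈ 337 N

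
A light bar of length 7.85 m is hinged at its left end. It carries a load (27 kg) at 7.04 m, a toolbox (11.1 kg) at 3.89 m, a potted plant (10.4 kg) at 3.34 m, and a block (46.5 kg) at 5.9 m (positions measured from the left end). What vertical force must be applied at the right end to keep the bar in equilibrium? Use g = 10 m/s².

F ≈ 691 N

About the left end:
Load: 27 × 10 = 270 N down at 7.04 m → arm 7.04 m, τ = 270 × 7.04 = 1901 N·m clockwise.
Toolbox: 11.1 × 10 = 111 N down at 3.89 m → arm 3.89 m, τ = 111 × 3.89 = 431.8 N·m clockwise.
Potted plant: 10.4 × 10 = 104 N down at 3.34 m → arm 3.34 m, τ = 104 × 3.34 = 347.4 N·m clockwise.
Block: 46.5 × 10 = 465 N down at 5.9 m → arm 5.9 m, τ = 465 × 5.9 = 2744 N·m clockwise.
Net moment of the loads = 5424 N·m clockwise.
The upward force F acts at the right end, arm 7.85 m, giving F × 7.85 counterclockwise.
For rotational equilibrium, F × 7.85 = 5424, so F = 5424 / 7.85 = 691 N.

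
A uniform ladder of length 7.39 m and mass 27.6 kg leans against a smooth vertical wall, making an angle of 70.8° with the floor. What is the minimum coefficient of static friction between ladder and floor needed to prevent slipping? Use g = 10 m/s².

μ_min ≈ 0.174

Sum moments about the foot of the ladder (the floor normal and friction both act there and drop out).
Ladder weight 27.6×10 = 276 N acts at 3.695 m along the ladder; its horizontal arm is 3.695·cos70.8° = 1.215 m → τ = 335.3 N·m clockwise.
Wall normal N acts horizontally at the top; its moment arm is the height L sinθ = 7.39·sin70.8° = 6.979 m, counterclockwise.
For rotational equilibrium, N × 6.979 = 335.3, so N = 48.04 N.
ΣFx = 0 ⇒ f = N_wall = 48.04 N. ΣFy = 0 ⇒ N_floor = 276 N.
μ_min = f / N_floor = 48.04 / 276 = 0.174.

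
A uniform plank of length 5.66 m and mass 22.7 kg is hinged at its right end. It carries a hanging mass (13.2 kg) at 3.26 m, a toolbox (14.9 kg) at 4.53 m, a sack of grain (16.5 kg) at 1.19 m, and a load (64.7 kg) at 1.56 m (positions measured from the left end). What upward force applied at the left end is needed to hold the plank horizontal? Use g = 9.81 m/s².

F ≈ 783 N

Choose the right end as the axis so the unknown pivot reaction has zero arm there.
Beam weight: 22.7 × 9.81 = 222.7 N down at 2.83 m → arm 2.83 m, τ = 222.7 × 2.83 = 630.2 N·m counterclockwise.
Hanging mass: 13.2 × 9.81 = 129.5 N down at 3.26 m → arm 2.4 m, τ = 129.5 × 2.4 = 310.8 N·m counterclockwise.
Toolbox: 14.9 × 9.81 = 146.2 N down at 4.53 m → arm 1.13 m, τ = 146.2 × 1.13 = 165.2 N·m counterclockwise.
Sack of grain: 16.5 × 9.81 = 161.9 N down at 1.19 m → arm 4.47 m, τ = 161.9 × 4.47 = 723.7 N·m counterclockwise.
Load: 64.7 × 9.81 = 634.7 N down at 1.56 m → arm 4.1 m, τ = 634.7 × 4.1 = 2602 N·m counterclockwise.
Net moment of the loads = 4432 N·m counterclockwise.
The upward force F acts at the left end, arm 5.66 m, giving F × 5.66 clockwise.
Στ = 0 ⇒ F × 5.66 = 4432 ⇒ F = 4432 / 5.66 = 783 N.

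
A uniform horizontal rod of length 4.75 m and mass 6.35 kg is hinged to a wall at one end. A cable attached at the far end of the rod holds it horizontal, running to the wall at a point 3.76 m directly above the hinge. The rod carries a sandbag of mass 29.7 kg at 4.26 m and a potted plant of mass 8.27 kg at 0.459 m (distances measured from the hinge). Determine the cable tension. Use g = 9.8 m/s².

Taking torques about the hinge:
Beam weight: 6.35 × 9.8 = 62.23 N down at 2.375 m → arm 2.375 m, τ = 62.23 × 2.375 = 147.8 N·m clockwise.
Sandbag: 29.7 × 9.8 = 291.1 N down at 4.26 m → arm 4.26 m, τ = 291.1 × 4.26 = 1240 N·m clockwise.
Potted plant: 8.27 × 9.8 = 81.05 N down at 0.459 m → arm 0.459 m, τ = 81.05 × 0.459 = 37.2 N·m clockwise.
Total clockwise load moment = 1425 N·m.
The cable tension T acts at 4.75 m; only its component perpendicular to the rod, T sinθ, produces torque. sinθ = h/√(h²+d²) = 3.76/√(3.76²+4.75²) = 0.6207.
Balancing moments: T × 4.75 × 0.6207 = 1425, giving T = 1425 / 2.948 = 483 N.

T ≈ 483 N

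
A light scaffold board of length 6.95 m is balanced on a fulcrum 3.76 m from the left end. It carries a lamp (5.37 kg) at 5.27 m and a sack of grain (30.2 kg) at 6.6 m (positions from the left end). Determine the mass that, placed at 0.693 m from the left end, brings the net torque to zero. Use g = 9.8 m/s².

Sum moments about the fulcrum (at 3.76 m from the left end) (the support reaction has zero arm there).
Lamp: 5.37 × 9.8 = 52.63 N down at 5.27 m → arm 1.51 m, τ = 52.63 × 1.51 = 79.47 N·m clockwise.
Sack of grain: 30.2 × 9.8 = 296 N down at 6.6 m → arm 2.84 m, τ = 296 × 2.84 = 840.6 N·m clockwise.
Net moment of known loads = 920.1 N·m clockwise.
An unknown mass m at 0.693 m has arm 3.067 m; its moment is m·g·3.067 counterclockwise.
For rotational equilibrium, m × 9.8 × 3.067 = 920.1, so m = 920.1 / (9.8 × 3.067) = 30.6 kg.

m ≈ 30.6 kg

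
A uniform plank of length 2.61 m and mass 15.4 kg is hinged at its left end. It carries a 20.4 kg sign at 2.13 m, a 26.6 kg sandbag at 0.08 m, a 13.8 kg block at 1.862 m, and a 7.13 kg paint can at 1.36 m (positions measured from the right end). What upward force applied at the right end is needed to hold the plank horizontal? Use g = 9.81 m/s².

Choose the left end as the axis so the unknown pivot reaction has zero arm there.
Beam weight: 15.4 × 9.81 = 151.1 N down at 1.305 m → arm 1.305 m, τ = 151.1 × 1.305 = 197.2 N·m clockwise.
Sign: 20.4 × 9.81 = 200.1 N down at 2.13 m → arm 0.48 m, τ = 200.1 × 0.48 = 96.05 N·m clockwise.
Sandbag: 26.6 × 9.81 = 260.9 N down at 0.08 m → arm 2.53 m, τ = 260.9 × 2.53 = 660.1 N·m clockwise.
Block: 13.8 × 9.81 = 135.4 N down at 1.862 m → arm 0.748 m, τ = 135.4 × 0.748 = 101.3 N·m clockwise.
Paint can: 7.13 × 9.81 = 69.95 N down at 1.36 m → arm 1.25 m, τ = 69.95 × 1.25 = 87.44 N·m clockwise.
Net moment of the loads = 1142 N·m clockwise.
The upward force F acts at the right end, arm 2.61 m, giving F × 2.61 counterclockwise.
Στ = 0 ⇒ F × 2.61 = 1142 ⇒ F = 1142 / 2.61 = 438 N.

F ≈ 438 N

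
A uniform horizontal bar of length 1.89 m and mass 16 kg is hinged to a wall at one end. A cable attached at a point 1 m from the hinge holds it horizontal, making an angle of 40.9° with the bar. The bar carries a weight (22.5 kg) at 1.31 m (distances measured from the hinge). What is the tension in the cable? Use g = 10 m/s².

T ≈ 681 N

Choose the hinge as the axis so the unknown hinge reaction has zero arm there.
Beam weight: 16 × 10 = 160 N down at 0.945 m → arm 0.945 m, τ = 160 × 0.945 = 151.2 N·m clockwise.
Weight: 22.5 × 10 = 225 N down at 1.31 m → arm 1.31 m, τ = 225 × 1.31 = 294.8 N·m clockwise.
Total clockwise load moment = 446 N·m.
The cable tension T acts at 1 m; only its component perpendicular to the bar, T sinθ, produces torque. sin 40.9° = 0.6547.
For rotational equilibrium, T × 1 × 0.6547 = 446, so T = 446 / 0.6547 = 681 N.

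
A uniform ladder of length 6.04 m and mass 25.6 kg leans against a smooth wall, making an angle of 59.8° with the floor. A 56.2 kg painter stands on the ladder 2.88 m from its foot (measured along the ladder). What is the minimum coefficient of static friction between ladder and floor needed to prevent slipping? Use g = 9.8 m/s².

μ_min ≈ 0.282

About the foot of the ladder:
Ladder weight 25.6×9.8 = 250.9 N acts at 3.02 m along the ladder; its horizontal arm is 3.02·cos59.8° = 1.519 m → τ = 381.1 N·m clockwise.
Painter: 56.2×9.8 = 550.8 N at 2.88 m → arm 1.449 m → τ = 798.1 N·m clockwise.
Wall normal N acts horizontally at the top; its moment arm is the height L sinθ = 6.04·sin59.8° = 5.22 m, counterclockwise.
Balancing moments: N × 5.22 = 1179, giving N = 225.9 N.
ΣFx = 0 ⇒ f = N_wall = 225.9 N. ΣFy = 0 ⇒ N_floor = 801.7 N.
μ_min = f / N_floor = 225.9 / 801.7 = 0.282.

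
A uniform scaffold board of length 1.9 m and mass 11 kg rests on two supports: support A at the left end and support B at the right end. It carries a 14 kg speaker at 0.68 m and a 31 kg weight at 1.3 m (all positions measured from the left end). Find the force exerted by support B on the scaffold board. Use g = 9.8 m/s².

Choose support A as the axis so its reaction then has zero moment arm.
Beam weight: 11 × 9.8 = 107.8 N down at 0.95 m → arm 0.95 m, τ = 107.8 × 0.95 = 102.4 N·m clockwise.
Speaker: 14 × 9.8 = 137.2 N down at 0.68 m → arm 0.68 m, τ = 137.2 × 0.68 = 93.3 N·m clockwise.
Weight: 31 × 9.8 = 303.8 N down at 1.3 m → arm 1.3 m, τ = 303.8 × 1.3 = 394.9 N·m clockwise.
Net load moment about support A = 590.6 N·m clockwise.
Reaction R at support B is upward at 1.9 m, arm 1.9 m → moment R × 1.9 counterclockwise.
For rotational equilibrium, R × 1.9 = 590.6, so R = 311 N.

R_B ≈ 311 N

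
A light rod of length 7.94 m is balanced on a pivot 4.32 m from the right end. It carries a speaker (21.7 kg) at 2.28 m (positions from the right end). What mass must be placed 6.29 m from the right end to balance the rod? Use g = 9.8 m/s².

m ≈ 22.5 kg

Take moments about the pivot (at 4.32 m from the right end).
Speaker: 21.7 × 9.8 = 212.7 N down at 2.28 m → arm 2.04 m, τ = 212.7 × 2.04 = 433.9 N·m clockwise.
Net moment of known loads = 433.9 N·m clockwise.
An unknown mass m at 6.29 m has arm 1.97 m; its moment is m·g·1.97 counterclockwise.
Στ = 0 ⇒ m × 9.8 × 1.97 = 433.9 ⇒ m = 433.9 / (9.8 × 1.97) = 22.5 kg.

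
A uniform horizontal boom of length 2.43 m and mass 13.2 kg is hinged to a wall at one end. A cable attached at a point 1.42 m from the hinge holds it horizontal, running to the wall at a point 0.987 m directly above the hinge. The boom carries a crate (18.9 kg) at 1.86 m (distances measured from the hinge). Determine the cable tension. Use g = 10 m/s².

T ≈ 632 N

Take moments about the hinge.
Beam weight: 13.2 × 10 = 132 N down at 1.215 m → arm 1.215 m, τ = 132 × 1.215 = 160.4 N·m clockwise.
Crate: 18.9 × 10 = 189 N down at 1.86 m → arm 1.86 m, τ = 189 × 1.86 = 351.5 N·m clockwise.
Total clockwise load moment = 511.9 N·m.
The cable tension T acts at 1.42 m; only its component perpendicular to the boom, T sinθ, produces torque. sinθ = h/√(h²+d²) = 0.987/√(0.987²+1.42²) = 0.5707.
Balancing moments: T × 1.42 × 0.5707 = 511.9, giving T = 511.9 / 0.8104 = 632 N.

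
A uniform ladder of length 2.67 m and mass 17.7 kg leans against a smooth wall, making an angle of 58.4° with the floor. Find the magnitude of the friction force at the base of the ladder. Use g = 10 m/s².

f ≈ 54.4 N

Taking torques about the foot of the ladder:
Ladder weight 17.7×10 = 177 N acts at 1.335 m along the ladder; its horizontal arm is 1.335·cos58.4° = 0.6995 m → τ = 123.8 N·m clockwise.
Wall normal N acts horizontally at the top; its moment arm is the height L sinθ = 2.67·sin58.4° = 2.274 m, counterclockwise.
For rotational equilibrium, N × 2.274 = 123.8, so N = 54.4 N.
ΣFx = 0: friction at the foot balances the wall's push, so f = N_wall = 54.4 N.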